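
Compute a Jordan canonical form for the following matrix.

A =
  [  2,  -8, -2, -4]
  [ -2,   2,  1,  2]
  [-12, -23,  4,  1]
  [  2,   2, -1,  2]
J_1(-2) ⊕ J_3(4)

The characteristic polynomial is
  det(x·I − A) = x^4 - 10*x^3 + 24*x^2 + 32*x - 128 = (x - 4)^3*(x + 2)

Eigenvalues and multiplicities (the geometric multiplicity of λ is n − rank(A − λI), which equals the number of Jordan blocks for λ):
  λ = -2: algebraic multiplicity = 1, geometric multiplicity = 1
  λ = 4: algebraic multiplicity = 3, geometric multiplicity = 1

Determining the block sizes for each eigenvalue:
  λ = -2: one block (gm = 1), so the single block has size am = 1 → block sizes [1]
  λ = 4: one block (gm = 1), so the single block has size am = 3 → block sizes [3]

Assembling the blocks gives a Jordan form
J =
  [-2, 0, 0, 0]
  [ 0, 4, 1, 0]
  [ 0, 0, 4, 1]
  [ 0, 0, 0, 4]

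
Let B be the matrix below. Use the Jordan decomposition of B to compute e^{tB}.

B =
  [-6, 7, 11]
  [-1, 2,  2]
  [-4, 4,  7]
e^{tB} =
  [-t^2*exp(t) - 7*t*exp(t) + exp(t), t^2*exp(t) + 7*t*exp(t), 3*t^2*exp(t)/2 + 11*t*exp(t)]
  [-t^2*exp(t) - t*exp(t), t^2*exp(t) + t*exp(t) + exp(t), 3*t^2*exp(t)/2 + 2*t*exp(t)]
  [-4*t*exp(t), 4*t*exp(t), 6*t*exp(t) + exp(t)]

Strategy: write B = P · J · P⁻¹ where J is a Jordan canonical form, so e^{tB} = P · e^{tJ} · P⁻¹, and e^{tJ} can be computed block-by-block.

B has Jordan form
J =
  [1, 1, 0]
  [0, 1, 1]
  [0, 0, 1]
(up to reordering of blocks).

Per-block formulas:
  For a 3×3 Jordan block J_3(1): exp(t · J_3(1)) = e^(1t)·(I + t·N + (t^2/2)·N^2), where N is the 3×3 nilpotent shift.

After assembling e^{tJ} and conjugating by P, we get:

e^{tB} =
  [-t^2*exp(t) - 7*t*exp(t) + exp(t), t^2*exp(t) + 7*t*exp(t), 3*t^2*exp(t)/2 + 11*t*exp(t)]
  [-t^2*exp(t) - t*exp(t), t^2*exp(t) + t*exp(t) + exp(t), 3*t^2*exp(t)/2 + 2*t*exp(t)]
  [-4*t*exp(t), 4*t*exp(t), 6*t*exp(t) + exp(t)]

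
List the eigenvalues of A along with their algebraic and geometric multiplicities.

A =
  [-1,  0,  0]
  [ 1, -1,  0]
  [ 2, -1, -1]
λ = -1: alg = 3, geom = 1

Step 1 — factor the characteristic polynomial to read off the algebraic multiplicities:
  χ_A(x) = (x + 1)^3

Step 2 — compute geometric multiplicities via the rank-nullity identity g(λ) = n − rank(A − λI):
  rank(A − (-1)·I) = 2, so dim ker(A − (-1)·I) = n − 2 = 1

Summary:
  λ = -1: algebraic multiplicity = 3, geometric multiplicity = 1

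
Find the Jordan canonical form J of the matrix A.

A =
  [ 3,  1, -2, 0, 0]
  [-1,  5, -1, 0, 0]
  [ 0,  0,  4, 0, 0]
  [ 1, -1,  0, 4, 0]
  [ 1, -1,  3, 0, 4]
J_3(4) ⊕ J_1(4) ⊕ J_1(4)

The characteristic polynomial is
  det(x·I − A) = x^5 - 20*x^4 + 160*x^3 - 640*x^2 + 1280*x - 1024 = (x - 4)^5

Eigenvalues and multiplicities (the geometric multiplicity of λ is n − rank(A − λI), which equals the number of Jordan blocks for λ):
  λ = 4: algebraic multiplicity = 5, geometric multiplicity = 3

Determining the block sizes for each eigenvalue:
  λ = 4: with am = 5 and gm = 3, the partition is not yet determined (e.g. several partitions of 5 into 3 parts exist). Let N = A − (4)·I. Computing rank(N^1) = 2, rank(N^2) = 1, rank(N^3) = 0; the number of blocks of size ≥ j is rank(N^{j−1}) − rank(N^j), giving [3, 1, 1]. So we have 1 block(s) of size 3, 2 block(s) of size 1 → block sizes [3, 1, 1]

Assembling the blocks gives a Jordan form
J =
  [4, 1, 0, 0, 0]
  [0, 4, 1, 0, 0]
  [0, 0, 4, 0, 0]
  [0, 0, 0, 4, 0]
  [0, 0, 0, 0, 4]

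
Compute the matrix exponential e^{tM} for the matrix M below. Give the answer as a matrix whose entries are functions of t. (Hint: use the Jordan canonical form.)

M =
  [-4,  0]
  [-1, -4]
e^{tM} =
  [exp(-4*t), 0]
  [-t*exp(-4*t), exp(-4*t)]

Strategy: write M = P · J · P⁻¹ where J is a Jordan canonical form, so e^{tM} = P · e^{tJ} · P⁻¹, and e^{tJ} can be computed block-by-block.

M has Jordan form
J =
  [-4,  1]
  [ 0, -4]
(up to reordering of blocks).

Per-block formulas:
  For a 2×2 Jordan block J_2(-4): exp(t · J_2(-4)) = e^(-4t)·(I + t·N), where N is the 2×2 nilpotent shift.

After assembling e^{tJ} and conjugating by P, we get:

e^{tM} =
  [exp(-4*t), 0]
  [-t*exp(-4*t), exp(-4*t)]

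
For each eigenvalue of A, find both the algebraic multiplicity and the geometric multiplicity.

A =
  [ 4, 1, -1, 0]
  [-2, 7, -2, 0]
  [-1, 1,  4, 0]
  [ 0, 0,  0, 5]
λ = 5: alg = 4, geom = 3

Step 1 — factor the characteristic polynomial to read off the algebraic multiplicities:
  χ_A(x) = (x - 5)^4

Step 2 — compute geometric multiplicities via the rank-nullity identity g(λ) = n − rank(A − λI):
  rank(A − (5)·I) = 1, so dim ker(A − (5)·I) = n − 1 = 3

Summary:
  λ = 5: algebraic multiplicity = 4, geometric multiplicity = 3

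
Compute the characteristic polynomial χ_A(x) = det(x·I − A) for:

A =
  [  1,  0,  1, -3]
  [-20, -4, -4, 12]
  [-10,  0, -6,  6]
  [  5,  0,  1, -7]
x^4 + 16*x^3 + 96*x^2 + 256*x + 256

Expanding det(x·I − A) (e.g. by cofactor expansion or by noting that A is similar to its Jordan form J, which has the same characteristic polynomial as A) gives
  χ_A(x) = x^4 + 16*x^3 + 96*x^2 + 256*x + 256
which factors as (x + 4)^4. The eigenvalues (with algebraic multiplicities) are λ = -4 with multiplicity 4.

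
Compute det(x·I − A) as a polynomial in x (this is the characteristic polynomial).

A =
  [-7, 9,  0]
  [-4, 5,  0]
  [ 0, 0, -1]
x^3 + 3*x^2 + 3*x + 1

Expanding det(x·I − A) (e.g. by cofactor expansion or by noting that A is similar to its Jordan form J, which has the same characteristic polynomial as A) gives
  χ_A(x) = x^3 + 3*x^2 + 3*x + 1
which factors as (x + 1)^3. The eigenvalues (with algebraic multiplicities) are λ = -1 with multiplicity 3.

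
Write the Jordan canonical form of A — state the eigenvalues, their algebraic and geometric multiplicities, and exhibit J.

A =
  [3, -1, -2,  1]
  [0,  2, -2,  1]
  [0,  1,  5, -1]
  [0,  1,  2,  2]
J_2(3) ⊕ J_1(3) ⊕ J_1(3)

The characteristic polynomial is
  det(x·I − A) = x^4 - 12*x^3 + 54*x^2 - 108*x + 81 = (x - 3)^4

Eigenvalues and multiplicities (the geometric multiplicity of λ is n − rank(A − λI), which equals the number of Jordan blocks for λ):
  λ = 3: algebraic multiplicity = 4, geometric multiplicity = 3

Determining the block sizes for each eigenvalue:
  λ = 3: 3 blocks summing to 4 forces exactly one block of size 2 and the rest size 1 → block sizes [2, 1, 1]

Assembling the blocks gives a Jordan form
J =
  [3, 1, 0, 0]
  [0, 3, 0, 0]
  [0, 0, 3, 0]
  [0, 0, 0, 3]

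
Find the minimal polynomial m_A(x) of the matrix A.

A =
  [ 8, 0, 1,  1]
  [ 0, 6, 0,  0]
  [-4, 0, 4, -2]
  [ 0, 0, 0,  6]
x^2 - 12*x + 36

The characteristic polynomial is χ_A(x) = (x - 6)^4, so the eigenvalues are known. The minimal polynomial is
  m_A(x) = Π_λ (x − λ)^{k_λ}
where k_λ is the size of the *largest* Jordan block for λ (equivalently, the smallest k with (A − λI)^k v = 0 for every generalised eigenvector v of λ).

  λ = 6: largest Jordan block has size 2, contributing (x − 6)^2

So m_A(x) = (x - 6)^2 = x^2 - 12*x + 36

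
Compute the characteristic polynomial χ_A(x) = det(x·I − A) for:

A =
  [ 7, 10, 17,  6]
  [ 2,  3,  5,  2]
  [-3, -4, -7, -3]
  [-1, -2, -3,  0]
x^4 - 3*x^3 + 3*x^2 - x

Expanding det(x·I − A) (e.g. by cofactor expansion or by noting that A is similar to its Jordan form J, which has the same characteristic polynomial as A) gives
  χ_A(x) = x^4 - 3*x^3 + 3*x^2 - x
which factors as x*(x - 1)^3. The eigenvalues (with algebraic multiplicities) are λ = 0 with multiplicity 1, λ = 1 with multiplicity 3.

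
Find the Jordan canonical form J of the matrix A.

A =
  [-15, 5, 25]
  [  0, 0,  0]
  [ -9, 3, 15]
J_2(0) ⊕ J_1(0)

The characteristic polynomial is
  det(x·I − A) = x^3

Eigenvalues and multiplicities (the geometric multiplicity of λ is n − rank(A − λI), which equals the number of Jordan blocks for λ):
  λ = 0: algebraic multiplicity = 3, geometric multiplicity = 2

Determining the block sizes for each eigenvalue:
  λ = 0: 2 blocks summing to 3 forces exactly one block of size 2 and the rest size 1 → block sizes [2, 1]

Assembling the blocks gives a Jordan form
J =
  [0, 1, 0]
  [0, 0, 0]
  [0, 0, 0]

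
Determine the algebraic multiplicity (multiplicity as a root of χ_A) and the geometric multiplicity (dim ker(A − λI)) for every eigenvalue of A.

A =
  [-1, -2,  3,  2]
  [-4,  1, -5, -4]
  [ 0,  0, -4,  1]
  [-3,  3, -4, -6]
λ = -3: alg = 2, geom = 1; λ = -2: alg = 2, geom = 1

Step 1 — factor the characteristic polynomial to read off the algebraic multiplicities:
  χ_A(x) = (x + 2)^2*(x + 3)^2

Step 2 — compute geometric multiplicities via the rank-nullity identity g(λ) = n − rank(A − λI):
  rank(A − (-3)·I) = 3, so dim ker(A − (-3)·I) = n − 3 = 1
  rank(A − (-2)·I) = 3, so dim ker(A − (-2)·I) = n − 3 = 1

Summary:
  λ = -3: algebraic multiplicity = 2, geometric multiplicity = 1
  λ = -2: algebraic multiplicity = 2, geometric multiplicity = 1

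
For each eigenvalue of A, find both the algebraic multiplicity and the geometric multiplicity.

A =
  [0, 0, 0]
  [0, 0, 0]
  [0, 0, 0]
λ = 0: alg = 3, geom = 3

Step 1 — factor the characteristic polynomial to read off the algebraic multiplicities:
  χ_A(x) = x^3

Step 2 — compute geometric multiplicities via the rank-nullity identity g(λ) = n − rank(A − λI):
  rank(A − (0)·I) = 0, so dim ker(A − (0)·I) = n − 0 = 3

Summary:
  λ = 0: algebraic multiplicity = 3, geometric multiplicity = 3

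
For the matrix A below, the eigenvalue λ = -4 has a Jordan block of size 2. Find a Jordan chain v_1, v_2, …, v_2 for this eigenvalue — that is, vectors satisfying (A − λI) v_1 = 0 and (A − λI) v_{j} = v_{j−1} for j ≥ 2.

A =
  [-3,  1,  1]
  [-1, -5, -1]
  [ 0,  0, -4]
A Jordan chain for λ = -4 of length 2:
v_1 = (1, -1, 0)ᵀ
v_2 = (1, 0, 0)ᵀ

Let N = A − (-4)·I. We want v_2 with N^2 v_2 = 0 but N^1 v_2 ≠ 0; then v_{j-1} := N · v_j for j = 2, …, 2.

Pick v_2 = (1, 0, 0)ᵀ.
Then v_1 = N · v_2 = (1, -1, 0)ᵀ.

Sanity check: (A − (-4)·I) v_1 = (0, 0, 0)ᵀ = 0. ✓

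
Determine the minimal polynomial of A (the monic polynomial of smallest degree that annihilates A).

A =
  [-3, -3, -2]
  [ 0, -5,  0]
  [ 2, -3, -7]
x^2 + 10*x + 25

The characteristic polynomial is χ_A(x) = (x + 5)^3, so the eigenvalues are known. The minimal polynomial is
  m_A(x) = Π_λ (x − λ)^{k_λ}
where k_λ is the size of the *largest* Jordan block for λ (equivalently, the smallest k with (A − λI)^k v = 0 for every generalised eigenvector v of λ).

  λ = -5: largest Jordan block has size 2, contributing (x + 5)^2

So m_A(x) = (x + 5)^2 = x^2 + 10*x + 25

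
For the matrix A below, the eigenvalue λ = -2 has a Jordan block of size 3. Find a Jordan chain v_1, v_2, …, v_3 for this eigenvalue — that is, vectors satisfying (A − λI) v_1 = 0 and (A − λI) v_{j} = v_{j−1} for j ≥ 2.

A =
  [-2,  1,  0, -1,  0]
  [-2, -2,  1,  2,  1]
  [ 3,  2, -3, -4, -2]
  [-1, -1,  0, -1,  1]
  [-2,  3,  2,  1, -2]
A Jordan chain for λ = -2 of length 3:
v_1 = (-1, -1, 1, -1, -1)ᵀ
v_2 = (0, -2, 3, -1, -2)ᵀ
v_3 = (1, 0, 0, 0, 0)ᵀ

Let N = A − (-2)·I. We want v_3 with N^3 v_3 = 0 but N^2 v_3 ≠ 0; then v_{j-1} := N · v_j for j = 3, …, 2.

Pick v_3 = (1, 0, 0, 0, 0)ᵀ.
Then v_2 = N · v_3 = (0, -2, 3, -1, -2)ᵀ.
Then v_1 = N · v_2 = (-1, -1, 1, -1, -1)ᵀ.

Sanity check: (A − (-2)·I) v_1 = (0, 0, 0, 0, 0)ᵀ = 0. ✓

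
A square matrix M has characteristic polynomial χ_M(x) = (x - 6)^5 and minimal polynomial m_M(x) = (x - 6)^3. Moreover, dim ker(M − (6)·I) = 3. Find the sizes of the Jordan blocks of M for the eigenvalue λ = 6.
Block sizes for λ = 6: [3, 1, 1]

Step 1 — from the characteristic polynomial, algebraic multiplicity of λ = 6 is 5. From dim ker(M − (6)·I) = 3, there are exactly 3 Jordan blocks for λ = 6.
Step 2 — from the minimal polynomial, the factor (x − 6)^3 tells us the largest block for λ = 6 has size 3.
Step 3 — with total size 5, 3 blocks, and largest block 3, the block sizes (in nonincreasing order) are [3, 1, 1].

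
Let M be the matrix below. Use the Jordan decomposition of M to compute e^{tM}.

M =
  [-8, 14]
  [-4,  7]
e^{tM} =
  [-7 + 8*exp(-t), 14 - 14*exp(-t)]
  [-4 + 4*exp(-t), 8 - 7*exp(-t)]

Strategy: write M = P · J · P⁻¹ where J is a Jordan canonical form, so e^{tM} = P · e^{tJ} · P⁻¹, and e^{tJ} can be computed block-by-block.

M has Jordan form
J =
  [-1, 0]
  [ 0, 0]
(up to reordering of blocks).

Per-block formulas:
  For a 1×1 block at λ = 0: exp(t · [0]) = [e^(0t)].
  For a 1×1 block at λ = -1: exp(t · [-1]) = [e^(-1t)].

After assembling e^{tJ} and conjugating by P, we get:

e^{tM} =
  [-7 + 8*exp(-t), 14 - 14*exp(-t)]
  [-4 + 4*exp(-t), 8 - 7*exp(-t)]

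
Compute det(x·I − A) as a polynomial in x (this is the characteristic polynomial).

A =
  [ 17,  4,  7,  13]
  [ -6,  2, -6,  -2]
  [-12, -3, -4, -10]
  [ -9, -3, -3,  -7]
x^4 - 8*x^3 + 24*x^2 - 32*x + 16

Expanding det(x·I − A) (e.g. by cofactor expansion or by noting that A is similar to its Jordan form J, which has the same characteristic polynomial as A) gives
  χ_A(x) = x^4 - 8*x^3 + 24*x^2 - 32*x + 16
which factors as (x - 2)^4. The eigenvalues (with algebraic multiplicities) are λ = 2 with multiplicity 4.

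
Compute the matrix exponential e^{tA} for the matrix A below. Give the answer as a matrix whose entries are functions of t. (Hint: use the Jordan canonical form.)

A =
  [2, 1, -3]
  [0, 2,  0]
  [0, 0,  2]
e^{tA} =
  [exp(2*t), t*exp(2*t), -3*t*exp(2*t)]
  [0, exp(2*t), 0]
  [0, 0, exp(2*t)]

Strategy: write A = P · J · P⁻¹ where J is a Jordan canonical form, so e^{tA} = P · e^{tJ} · P⁻¹, and e^{tJ} can be computed block-by-block.

A has Jordan form
J =
  [2, 1, 0]
  [0, 2, 0]
  [0, 0, 2]
(up to reordering of blocks).

Per-block formulas:
  For a 1×1 block at λ = 2: exp(t · [2]) = [e^(2t)].
  For a 2×2 Jordan block J_2(2): exp(t · J_2(2)) = e^(2t)·(I + t·N), where N is the 2×2 nilpotent shift.

After assembling e^{tJ} and conjugating by P, we get:

e^{tA} =
  [exp(2*t), t*exp(2*t), -3*t*exp(2*t)]
  [0, exp(2*t), 0]
  [0, 0, exp(2*t)]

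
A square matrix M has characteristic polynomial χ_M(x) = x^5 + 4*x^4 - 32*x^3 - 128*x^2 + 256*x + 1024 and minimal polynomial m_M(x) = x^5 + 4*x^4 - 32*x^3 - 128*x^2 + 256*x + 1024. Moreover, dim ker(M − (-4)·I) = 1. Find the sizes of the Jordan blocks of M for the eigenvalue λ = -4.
Block sizes for λ = -4: [3]

Step 1 — from the characteristic polynomial, algebraic multiplicity of λ = -4 is 3. From dim ker(M − (-4)·I) = 1, there are exactly 1 Jordan blocks for λ = -4.
Step 2 — from the minimal polynomial, the factor (x + 4)^3 tells us the largest block for λ = -4 has size 3.
Step 3 — with total size 3, 1 blocks, and largest block 3, the block sizes (in nonincreasing order) are [3].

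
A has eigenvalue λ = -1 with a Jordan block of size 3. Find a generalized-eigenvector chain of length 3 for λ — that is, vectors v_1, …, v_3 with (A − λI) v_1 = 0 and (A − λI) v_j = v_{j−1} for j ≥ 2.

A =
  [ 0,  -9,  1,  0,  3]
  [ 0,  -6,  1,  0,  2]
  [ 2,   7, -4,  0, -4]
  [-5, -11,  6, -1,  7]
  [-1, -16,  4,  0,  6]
A Jordan chain for λ = -1 of length 3:
v_1 = (-5, 0, -10, 30, 5)ᵀ
v_2 = (-9, -5, 7, -11, -16)ᵀ
v_3 = (0, 1, 0, 0, 0)ᵀ

Let N = A − (-1)·I. We want v_3 with N^3 v_3 = 0 but N^2 v_3 ≠ 0; then v_{j-1} := N · v_j for j = 3, …, 2.

Pick v_3 = (0, 1, 0, 0, 0)ᵀ.
Then v_2 = N · v_3 = (-9, -5, 7, -11, -16)ᵀ.
Then v_1 = N · v_2 = (-5, 0, -10, 30, 5)ᵀ.

Sanity check: (A − (-1)·I) v_1 = (0, 0, 0, 0, 0)ᵀ = 0. ✓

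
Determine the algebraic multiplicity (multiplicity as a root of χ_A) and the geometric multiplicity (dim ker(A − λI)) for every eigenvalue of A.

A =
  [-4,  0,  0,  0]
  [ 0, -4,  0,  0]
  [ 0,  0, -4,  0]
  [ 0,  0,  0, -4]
λ = -4: alg = 4, geom = 4

Step 1 — factor the characteristic polynomial to read off the algebraic multiplicities:
  χ_A(x) = (x + 4)^4

Step 2 — compute geometric multiplicities via the rank-nullity identity g(λ) = n − rank(A − λI):
  rank(A − (-4)·I) = 0, so dim ker(A − (-4)·I) = n − 0 = 4

Summary:
  λ = -4: algebraic multiplicity = 4, geometric multiplicity = 4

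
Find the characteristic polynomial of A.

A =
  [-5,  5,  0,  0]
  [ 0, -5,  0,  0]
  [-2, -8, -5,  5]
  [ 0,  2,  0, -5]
x^4 + 20*x^3 + 150*x^2 + 500*x + 625

Expanding det(x·I − A) (e.g. by cofactor expansion or by noting that A is similar to its Jordan form J, which has the same characteristic polynomial as A) gives
  χ_A(x) = x^4 + 20*x^3 + 150*x^2 + 500*x + 625
which factors as (x + 5)^4. The eigenvalues (with algebraic multiplicities) are λ = -5 with multiplicity 4.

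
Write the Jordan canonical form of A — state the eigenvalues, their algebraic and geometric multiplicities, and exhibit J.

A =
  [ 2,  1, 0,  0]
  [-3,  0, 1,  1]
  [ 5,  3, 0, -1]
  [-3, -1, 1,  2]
J_3(1) ⊕ J_1(1)

The characteristic polynomial is
  det(x·I − A) = x^4 - 4*x^3 + 6*x^2 - 4*x + 1 = (x - 1)^4

Eigenvalues and multiplicities (the geometric multiplicity of λ is n − rank(A − λI), which equals the number of Jordan blocks for λ):
  λ = 1: algebraic multiplicity = 4, geometric multiplicity = 2

Determining the block sizes for each eigenvalue:
  λ = 1: with am = 4 and gm = 2, the partition is not yet determined (e.g. several partitions of 4 into 2 parts exist). Let N = A − (1)·I. Computing rank(N^1) = 2, rank(N^2) = 1, rank(N^3) = 0; the number of blocks of size ≥ j is rank(N^{j−1}) − rank(N^j), giving [2, 1, 1]. So we have 1 block(s) of size 3, 1 block(s) of size 1 → block sizes [3, 1]

Assembling the blocks gives a Jordan form
J =
  [1, 1, 0, 0]
  [0, 1, 1, 0]
  [0, 0, 1, 0]
  [0, 0, 0, 1]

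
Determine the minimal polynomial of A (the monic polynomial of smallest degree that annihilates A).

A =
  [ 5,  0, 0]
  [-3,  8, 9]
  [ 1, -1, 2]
x^2 - 10*x + 25

The characteristic polynomial is χ_A(x) = (x - 5)^3, so the eigenvalues are known. The minimal polynomial is
  m_A(x) = Π_λ (x − λ)^{k_λ}
where k_λ is the size of the *largest* Jordan block for λ (equivalently, the smallest k with (A − λI)^k v = 0 for every generalised eigenvector v of λ).

  λ = 5: largest Jordan block has size 2, contributing (x − 5)^2

So m_A(x) = (x - 5)^2 = x^2 - 10*x + 25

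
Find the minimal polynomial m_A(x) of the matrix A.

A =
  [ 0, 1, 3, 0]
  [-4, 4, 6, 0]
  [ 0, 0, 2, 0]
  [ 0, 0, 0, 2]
x^2 - 4*x + 4

The characteristic polynomial is χ_A(x) = (x - 2)^4, so the eigenvalues are known. The minimal polynomial is
  m_A(x) = Π_λ (x − λ)^{k_λ}
where k_λ is the size of the *largest* Jordan block for λ (equivalently, the smallest k with (A − λI)^k v = 0 for every generalised eigenvector v of λ).

  λ = 2: largest Jordan block has size 2, contributing (x − 2)^2

So m_A(x) = (x - 2)^2 = x^2 - 4*x + 4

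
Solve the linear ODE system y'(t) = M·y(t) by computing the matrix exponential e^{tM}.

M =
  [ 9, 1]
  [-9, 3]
e^{tM} =
  [3*t*exp(6*t) + exp(6*t), t*exp(6*t)]
  [-9*t*exp(6*t), -3*t*exp(6*t) + exp(6*t)]

Strategy: write M = P · J · P⁻¹ where J is a Jordan canonical form, so e^{tM} = P · e^{tJ} · P⁻¹, and e^{tJ} can be computed block-by-block.

M has Jordan form
J =
  [6, 1]
  [0, 6]
(up to reordering of blocks).

Per-block formulas:
  For a 2×2 Jordan block J_2(6): exp(t · J_2(6)) = e^(6t)·(I + t·N), where N is the 2×2 nilpotent shift.

After assembling e^{tJ} and conjugating by P, we get:

e^{tM} =
  [3*t*exp(6*t) + exp(6*t), t*exp(6*t)]
  [-9*t*exp(6*t), -3*t*exp(6*t) + exp(6*t)]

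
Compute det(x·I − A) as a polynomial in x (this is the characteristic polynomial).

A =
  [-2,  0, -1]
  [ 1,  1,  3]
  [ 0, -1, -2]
x^3 + 3*x^2 + 3*x + 1

Expanding det(x·I − A) (e.g. by cofactor expansion or by noting that A is similar to its Jordan form J, which has the same characteristic polynomial as A) gives
  χ_A(x) = x^3 + 3*x^2 + 3*x + 1
which factors as (x + 1)^3. The eigenvalues (with algebraic multiplicities) are λ = -1 with multiplicity 3.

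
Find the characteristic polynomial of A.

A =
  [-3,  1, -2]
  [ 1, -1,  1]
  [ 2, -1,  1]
x^3 + 3*x^2 + 3*x + 1

Expanding det(x·I − A) (e.g. by cofactor expansion or by noting that A is similar to its Jordan form J, which has the same characteristic polynomial as A) gives
  χ_A(x) = x^3 + 3*x^2 + 3*x + 1
which factors as (x + 1)^3. The eigenvalues (with algebraic multiplicities) are λ = -1 with multiplicity 3.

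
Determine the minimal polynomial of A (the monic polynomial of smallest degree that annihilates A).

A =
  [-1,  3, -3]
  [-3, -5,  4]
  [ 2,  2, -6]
x^3 + 12*x^2 + 48*x + 64

The characteristic polynomial is χ_A(x) = (x + 4)^3, so the eigenvalues are known. The minimal polynomial is
  m_A(x) = Π_λ (x − λ)^{k_λ}
where k_λ is the size of the *largest* Jordan block for λ (equivalently, the smallest k with (A − λI)^k v = 0 for every generalised eigenvector v of λ).

  λ = -4: largest Jordan block has size 3, contributing (x + 4)^3

So m_A(x) = (x + 4)^3 = x^3 + 12*x^2 + 48*x + 64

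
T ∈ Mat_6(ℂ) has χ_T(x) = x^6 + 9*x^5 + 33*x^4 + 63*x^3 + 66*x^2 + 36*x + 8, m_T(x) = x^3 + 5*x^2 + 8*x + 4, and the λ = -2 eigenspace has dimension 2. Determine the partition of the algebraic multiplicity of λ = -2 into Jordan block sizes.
Block sizes for λ = -2: [2, 1]

Step 1 — from the characteristic polynomial, algebraic multiplicity of λ = -2 is 3. From dim ker(T − (-2)·I) = 2, there are exactly 2 Jordan blocks for λ = -2.
Step 2 — from the minimal polynomial, the factor (x + 2)^2 tells us the largest block for λ = -2 has size 2.
Step 3 — with total size 3, 2 blocks, and largest block 2, the block sizes (in nonincreasing order) are [2, 1].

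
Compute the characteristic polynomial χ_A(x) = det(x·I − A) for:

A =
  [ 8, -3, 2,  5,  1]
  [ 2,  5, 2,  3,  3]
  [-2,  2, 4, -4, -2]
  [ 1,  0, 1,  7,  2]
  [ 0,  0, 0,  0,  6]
x^5 - 30*x^4 + 360*x^3 - 2160*x^2 + 6480*x - 7776

Expanding det(x·I − A) (e.g. by cofactor expansion or by noting that A is similar to its Jordan form J, which has the same characteristic polynomial as A) gives
  χ_A(x) = x^5 - 30*x^4 + 360*x^3 - 2160*x^2 + 6480*x - 7776
which factors as (x - 6)^5. The eigenvalues (with algebraic multiplicities) are λ = 6 with multiplicity 5.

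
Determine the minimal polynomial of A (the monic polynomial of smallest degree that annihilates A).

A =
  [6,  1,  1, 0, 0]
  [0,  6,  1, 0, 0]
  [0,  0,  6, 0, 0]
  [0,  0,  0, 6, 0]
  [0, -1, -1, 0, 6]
x^3 - 18*x^2 + 108*x - 216

The characteristic polynomial is χ_A(x) = (x - 6)^5, so the eigenvalues are known. The minimal polynomial is
  m_A(x) = Π_λ (x − λ)^{k_λ}
where k_λ is the size of the *largest* Jordan block for λ (equivalently, the smallest k with (A − λI)^k v = 0 for every generalised eigenvector v of λ).

  λ = 6: largest Jordan block has size 3, contributing (x − 6)^3

So m_A(x) = (x - 6)^3 = x^3 - 18*x^2 + 108*x - 216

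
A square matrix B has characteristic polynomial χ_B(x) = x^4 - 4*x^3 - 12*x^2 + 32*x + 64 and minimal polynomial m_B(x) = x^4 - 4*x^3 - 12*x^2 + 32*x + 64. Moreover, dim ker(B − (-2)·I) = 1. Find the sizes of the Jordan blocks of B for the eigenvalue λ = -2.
Block sizes for λ = -2: [2]

Step 1 — from the characteristic polynomial, algebraic multiplicity of λ = -2 is 2. From dim ker(B − (-2)·I) = 1, there are exactly 1 Jordan blocks for λ = -2.
Step 2 — from the minimal polynomial, the factor (x + 2)^2 tells us the largest block for λ = -2 has size 2.
Step 3 — with total size 2, 1 blocks, and largest block 2, the block sizes (in nonincreasing order) are [2].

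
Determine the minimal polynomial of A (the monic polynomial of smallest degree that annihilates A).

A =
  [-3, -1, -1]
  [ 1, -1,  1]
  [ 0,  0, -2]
x^2 + 4*x + 4

The characteristic polynomial is χ_A(x) = (x + 2)^3, so the eigenvalues are known. The minimal polynomial is
  m_A(x) = Π_λ (x − λ)^{k_λ}
where k_λ is the size of the *largest* Jordan block for λ (equivalently, the smallest k with (A − λI)^k v = 0 for every generalised eigenvector v of λ).

  λ = -2: largest Jordan block has size 2, contributing (x + 2)^2

So m_A(x) = (x + 2)^2 = x^2 + 4*x + 4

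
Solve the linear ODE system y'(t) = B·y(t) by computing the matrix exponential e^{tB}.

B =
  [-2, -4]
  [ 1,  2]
e^{tB} =
  [1 - 2*t, -4*t]
  [t, 2*t + 1]

Strategy: write B = P · J · P⁻¹ where J is a Jordan canonical form, so e^{tB} = P · e^{tJ} · P⁻¹, and e^{tJ} can be computed block-by-block.

B has Jordan form
J =
  [0, 1]
  [0, 0]
(up to reordering of blocks).

Per-block formulas:
  For a 2×2 Jordan block J_2(0): exp(t · J_2(0)) = e^(0t)·(I + t·N), where N is the 2×2 nilpotent shift.

After assembling e^{tJ} and conjugating by P, we get:

e^{tB} =
  [1 - 2*t, -4*t]
  [t, 2*t + 1]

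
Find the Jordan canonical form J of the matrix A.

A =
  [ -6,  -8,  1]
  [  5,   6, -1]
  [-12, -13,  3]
J_3(1)

The characteristic polynomial is
  det(x·I − A) = x^3 - 3*x^2 + 3*x - 1 = (x - 1)^3

Eigenvalues and multiplicities (the geometric multiplicity of λ is n − rank(A − λI), which equals the number of Jordan blocks for λ):
  λ = 1: algebraic multiplicity = 3, geometric multiplicity = 1

Determining the block sizes for each eigenvalue:
  λ = 1: one block (gm = 1), so the single block has size am = 3 → block sizes [3]

Assembling the blocks gives a Jordan form
J =
  [1, 1, 0]
  [0, 1, 1]
  [0, 0, 1]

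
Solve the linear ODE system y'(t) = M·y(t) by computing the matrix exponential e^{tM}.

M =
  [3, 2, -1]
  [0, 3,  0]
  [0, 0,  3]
e^{tM} =
  [exp(3*t), 2*t*exp(3*t), -t*exp(3*t)]
  [0, exp(3*t), 0]
  [0, 0, exp(3*t)]

Strategy: write M = P · J · P⁻¹ where J is a Jordan canonical form, so e^{tM} = P · e^{tJ} · P⁻¹, and e^{tJ} can be computed block-by-block.

M has Jordan form
J =
  [3, 1, 0]
  [0, 3, 0]
  [0, 0, 3]
(up to reordering of blocks).

Per-block formulas:
  For a 1×1 block at λ = 3: exp(t · [3]) = [e^(3t)].
  For a 2×2 Jordan block J_2(3): exp(t · J_2(3)) = e^(3t)·(I + t·N), where N is the 2×2 nilpotent shift.

After assembling e^{tJ} and conjugating by P, we get:

e^{tM} =
  [exp(3*t), 2*t*exp(3*t), -t*exp(3*t)]
  [0, exp(3*t), 0]
  [0, 0, exp(3*t)]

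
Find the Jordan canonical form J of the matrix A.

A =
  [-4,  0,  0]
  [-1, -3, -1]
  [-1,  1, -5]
J_2(-4) ⊕ J_1(-4)

The characteristic polynomial is
  det(x·I − A) = x^3 + 12*x^2 + 48*x + 64 = (x + 4)^3

Eigenvalues and multiplicities (the geometric multiplicity of λ is n − rank(A − λI), which equals the number of Jordan blocks for λ):
  λ = -4: algebraic multiplicity = 3, geometric multiplicity = 2

Determining the block sizes for each eigenvalue:
  λ = -4: 2 blocks summing to 3 forces exactly one block of size 2 and the rest size 1 → block sizes [2, 1]

Assembling the blocks gives a Jordan form
J =
  [-4,  1,  0]
  [ 0, -4,  0]
  [ 0,  0, -4]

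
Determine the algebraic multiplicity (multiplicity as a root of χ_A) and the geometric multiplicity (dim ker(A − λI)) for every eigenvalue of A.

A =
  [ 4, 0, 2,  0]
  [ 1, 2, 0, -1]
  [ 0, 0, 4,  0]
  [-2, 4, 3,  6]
λ = 4: alg = 4, geom = 2

Step 1 — factor the characteristic polynomial to read off the algebraic multiplicities:
  χ_A(x) = (x - 4)^4

Step 2 — compute geometric multiplicities via the rank-nullity identity g(λ) = n − rank(A − λI):
  rank(A − (4)·I) = 2, so dim ker(A − (4)·I) = n − 2 = 2

Summary:
  λ = 4: algebraic multiplicity = 4, geometric multiplicity = 2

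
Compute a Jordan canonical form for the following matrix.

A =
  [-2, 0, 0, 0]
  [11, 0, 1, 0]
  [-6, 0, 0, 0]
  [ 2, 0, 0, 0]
J_1(-2) ⊕ J_2(0) ⊕ J_1(0)

The characteristic polynomial is
  det(x·I − A) = x^4 + 2*x^3 = x^3*(x + 2)

Eigenvalues and multiplicities (the geometric multiplicity of λ is n − rank(A − λI), which equals the number of Jordan blocks for λ):
  λ = -2: algebraic multiplicity = 1, geometric multiplicity = 1
  λ = 0: algebraic multiplicity = 3, geometric multiplicity = 2

Determining the block sizes for each eigenvalue:
  λ = -2: one block (gm = 1), so the single block has size am = 1 → block sizes [1]
  λ = 0: 2 blocks summing to 3 forces exactly one block of size 2 and the rest size 1 → block sizes [2, 1]

Assembling the blocks gives a Jordan form
J =
  [-2, 0, 0, 0]
  [ 0, 0, 1, 0]
  [ 0, 0, 0, 0]
  [ 0, 0, 0, 0]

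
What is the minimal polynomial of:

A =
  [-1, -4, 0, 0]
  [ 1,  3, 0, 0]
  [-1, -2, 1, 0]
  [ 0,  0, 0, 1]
x^2 - 2*x + 1

The characteristic polynomial is χ_A(x) = (x - 1)^4, so the eigenvalues are known. The minimal polynomial is
  m_A(x) = Π_λ (x − λ)^{k_λ}
where k_λ is the size of the *largest* Jordan block for λ (equivalently, the smallest k with (A − λI)^k v = 0 for every generalised eigenvector v of λ).

  λ = 1: largest Jordan block has size 2, contributing (x − 1)^2

So m_A(x) = (x - 1)^2 = x^2 - 2*x + 1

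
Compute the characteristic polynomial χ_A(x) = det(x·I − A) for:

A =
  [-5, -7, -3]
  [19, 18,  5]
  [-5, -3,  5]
x^3 - 18*x^2 + 108*x - 216

Expanding det(x·I − A) (e.g. by cofactor expansion or by noting that A is similar to its Jordan form J, which has the same characteristic polynomial as A) gives
  χ_A(x) = x^3 - 18*x^2 + 108*x - 216
which factors as (x - 6)^3. The eigenvalues (with algebraic multiplicities) are λ = 6 with multiplicity 3.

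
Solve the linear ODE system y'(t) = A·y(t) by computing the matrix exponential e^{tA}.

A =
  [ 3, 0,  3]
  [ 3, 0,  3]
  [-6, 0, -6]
e^{tA} =
  [2 - exp(-3*t), 0, 1 - exp(-3*t)]
  [1 - exp(-3*t), 1, 1 - exp(-3*t)]
  [-2 + 2*exp(-3*t), 0, -1 + 2*exp(-3*t)]

Strategy: write A = P · J · P⁻¹ where J is a Jordan canonical form, so e^{tA} = P · e^{tJ} · P⁻¹, and e^{tJ} can be computed block-by-block.

A has Jordan form
J =
  [-3, 0, 0]
  [ 0, 0, 0]
  [ 0, 0, 0]
(up to reordering of blocks).

Per-block formulas:
  For a 1×1 block at λ = 0: exp(t · [0]) = [e^(0t)].
  For a 1×1 block at λ = -3: exp(t · [-3]) = [e^(-3t)].

After assembling e^{tJ} and conjugating by P, we get:

e^{tA} =
  [2 - exp(-3*t), 0, 1 - exp(-3*t)]
  [1 - exp(-3*t), 1, 1 - exp(-3*t)]
  [-2 + 2*exp(-3*t), 0, -1 + 2*exp(-3*t)]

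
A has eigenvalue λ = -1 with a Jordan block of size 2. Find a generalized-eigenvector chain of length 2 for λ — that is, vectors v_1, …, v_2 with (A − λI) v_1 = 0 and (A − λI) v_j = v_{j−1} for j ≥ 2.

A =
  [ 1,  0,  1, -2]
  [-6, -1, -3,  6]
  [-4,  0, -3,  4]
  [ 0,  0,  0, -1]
A Jordan chain for λ = -1 of length 2:
v_1 = (2, -6, -4, 0)ᵀ
v_2 = (1, 0, 0, 0)ᵀ

Let N = A − (-1)·I. We want v_2 with N^2 v_2 = 0 but N^1 v_2 ≠ 0; then v_{j-1} := N · v_j for j = 2, …, 2.

Pick v_2 = (1, 0, 0, 0)ᵀ.
Then v_1 = N · v_2 = (2, -6, -4, 0)ᵀ.

Sanity check: (A − (-1)·I) v_1 = (0, 0, 0, 0)ᵀ = 0. ✓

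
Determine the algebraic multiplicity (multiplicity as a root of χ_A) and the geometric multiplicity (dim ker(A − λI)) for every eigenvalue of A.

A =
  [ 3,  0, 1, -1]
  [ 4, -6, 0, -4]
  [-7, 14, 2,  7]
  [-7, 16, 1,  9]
λ = 2: alg = 4, geom = 2

Step 1 — factor the characteristic polynomial to read off the algebraic multiplicities:
  χ_A(x) = (x - 2)^4

Step 2 — compute geometric multiplicities via the rank-nullity identity g(λ) = n − rank(A − λI):
  rank(A − (2)·I) = 2, so dim ker(A − (2)·I) = n − 2 = 2

Summary:
  λ = 2: algebraic multiplicity = 4, geometric multiplicity = 2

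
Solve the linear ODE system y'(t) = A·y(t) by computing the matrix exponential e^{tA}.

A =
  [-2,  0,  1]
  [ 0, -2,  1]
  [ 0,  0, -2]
e^{tA} =
  [exp(-2*t), 0, t*exp(-2*t)]
  [0, exp(-2*t), t*exp(-2*t)]
  [0, 0, exp(-2*t)]

Strategy: write A = P · J · P⁻¹ where J is a Jordan canonical form, so e^{tA} = P · e^{tJ} · P⁻¹, and e^{tJ} can be computed block-by-block.

A has Jordan form
J =
  [-2,  1,  0]
  [ 0, -2,  0]
  [ 0,  0, -2]
(up to reordering of blocks).

Per-block formulas:
  For a 2×2 Jordan block J_2(-2): exp(t · J_2(-2)) = e^(-2t)·(I + t·N), where N is the 2×2 nilpotent shift.
  For a 1×1 block at λ = -2: exp(t · [-2]) = [e^(-2t)].

After assembling e^{tJ} and conjugating by P, we get:

e^{tA} =
  [exp(-2*t), 0, t*exp(-2*t)]
  [0, exp(-2*t), t*exp(-2*t)]
  [0, 0, exp(-2*t)]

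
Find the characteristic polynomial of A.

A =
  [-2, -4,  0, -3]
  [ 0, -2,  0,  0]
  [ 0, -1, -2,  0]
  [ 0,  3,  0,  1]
x^4 + 5*x^3 + 6*x^2 - 4*x - 8

Expanding det(x·I − A) (e.g. by cofactor expansion or by noting that A is similar to its Jordan form J, which has the same characteristic polynomial as A) gives
  χ_A(x) = x^4 + 5*x^3 + 6*x^2 - 4*x - 8
which factors as (x - 1)*(x + 2)^3. The eigenvalues (with algebraic multiplicities) are λ = -2 with multiplicity 3, λ = 1 with multiplicity 1.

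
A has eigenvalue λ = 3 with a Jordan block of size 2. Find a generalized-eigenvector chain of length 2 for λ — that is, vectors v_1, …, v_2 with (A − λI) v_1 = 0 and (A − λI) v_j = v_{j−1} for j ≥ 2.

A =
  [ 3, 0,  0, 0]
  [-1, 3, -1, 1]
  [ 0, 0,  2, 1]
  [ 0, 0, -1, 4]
A Jordan chain for λ = 3 of length 2:
v_1 = (0, -1, 0, 0)ᵀ
v_2 = (1, 0, 0, 0)ᵀ

Let N = A − (3)·I. We want v_2 with N^2 v_2 = 0 but N^1 v_2 ≠ 0; then v_{j-1} := N · v_j for j = 2, …, 2.

Pick v_2 = (1, 0, 0, 0)ᵀ.
Then v_1 = N · v_2 = (0, -1, 0, 0)ᵀ.

Sanity check: (A − (3)·I) v_1 = (0, 0, 0, 0)ᵀ = 0. ✓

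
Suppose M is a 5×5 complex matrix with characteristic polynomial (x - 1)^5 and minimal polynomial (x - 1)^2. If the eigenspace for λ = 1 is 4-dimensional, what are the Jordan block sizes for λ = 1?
Block sizes for λ = 1: [2, 1, 1, 1]

Step 1 — from the characteristic polynomial, algebraic multiplicity of λ = 1 is 5. From dim ker(M − (1)·I) = 4, there are exactly 4 Jordan blocks for λ = 1.
Step 2 — from the minimal polynomial, the factor (x − 1)^2 tells us the largest block for λ = 1 has size 2.
Step 3 — with total size 5, 4 blocks, and largest block 2, the block sizes (in nonincreasing order) are [2, 1, 1, 1].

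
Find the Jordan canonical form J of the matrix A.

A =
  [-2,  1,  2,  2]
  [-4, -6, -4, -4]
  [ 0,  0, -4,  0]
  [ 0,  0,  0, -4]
J_2(-4) ⊕ J_1(-4) ⊕ J_1(-4)

The characteristic polynomial is
  det(x·I − A) = x^4 + 16*x^3 + 96*x^2 + 256*x + 256 = (x + 4)^4

Eigenvalues and multiplicities (the geometric multiplicity of λ is n − rank(A − λI), which equals the number of Jordan blocks for λ):
  λ = -4: algebraic multiplicity = 4, geometric multiplicity = 3

Determining the block sizes for each eigenvalue:
  λ = -4: 3 blocks summing to 4 forces exactly one block of size 2 and the rest size 1 → block sizes [2, 1, 1]

Assembling the blocks gives a Jordan form
J =
  [-4,  1,  0,  0]
  [ 0, -4,  0,  0]
  [ 0,  0, -4,  0]
  [ 0,  0,  0, -4]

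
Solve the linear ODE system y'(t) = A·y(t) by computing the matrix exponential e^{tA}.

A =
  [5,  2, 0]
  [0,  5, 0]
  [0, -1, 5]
e^{tA} =
  [exp(5*t), 2*t*exp(5*t), 0]
  [0, exp(5*t), 0]
  [0, -t*exp(5*t), exp(5*t)]

Strategy: write A = P · J · P⁻¹ where J is a Jordan canonical form, so e^{tA} = P · e^{tJ} · P⁻¹, and e^{tJ} can be computed block-by-block.

A has Jordan form
J =
  [5, 1, 0]
  [0, 5, 0]
  [0, 0, 5]
(up to reordering of blocks).

Per-block formulas:
  For a 2×2 Jordan block J_2(5): exp(t · J_2(5)) = e^(5t)·(I + t·N), where N is the 2×2 nilpotent shift.
  For a 1×1 block at λ = 5: exp(t · [5]) = [e^(5t)].

After assembling e^{tJ} and conjugating by P, we get:

e^{tA} =
  [exp(5*t), 2*t*exp(5*t), 0]
  [0, exp(5*t), 0]
  [0, -t*exp(5*t), exp(5*t)]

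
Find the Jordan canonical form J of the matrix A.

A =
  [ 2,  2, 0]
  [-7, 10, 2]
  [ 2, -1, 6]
J_3(6)

The characteristic polynomial is
  det(x·I − A) = x^3 - 18*x^2 + 108*x - 216 = (x - 6)^3

Eigenvalues and multiplicities (the geometric multiplicity of λ is n − rank(A − λI), which equals the number of Jordan blocks for λ):
  λ = 6: algebraic multiplicity = 3, geometric multiplicity = 1

Determining the block sizes for each eigenvalue:
  λ = 6: one block (gm = 1), so the single block has size am = 3 → block sizes [3]

Assembling the blocks gives a Jordan form
J =
  [6, 1, 0]
  [0, 6, 1]
  [0, 0, 6]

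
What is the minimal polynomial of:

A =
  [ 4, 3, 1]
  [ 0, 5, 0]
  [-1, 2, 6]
x^3 - 15*x^2 + 75*x - 125

The characteristic polynomial is χ_A(x) = (x - 5)^3, so the eigenvalues are known. The minimal polynomial is
  m_A(x) = Π_λ (x − λ)^{k_λ}
where k_λ is the size of the *largest* Jordan block for λ (equivalently, the smallest k with (A − λI)^k v = 0 for every generalised eigenvector v of λ).

  λ = 5: largest Jordan block has size 3, contributing (x − 5)^3

So m_A(x) = (x - 5)^3 = x^3 - 15*x^2 + 75*x - 125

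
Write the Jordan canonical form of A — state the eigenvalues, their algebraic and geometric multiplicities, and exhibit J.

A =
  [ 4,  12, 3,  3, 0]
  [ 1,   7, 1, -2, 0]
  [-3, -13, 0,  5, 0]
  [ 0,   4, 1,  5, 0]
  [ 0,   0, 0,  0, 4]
J_3(4) ⊕ J_1(4) ⊕ J_1(4)

The characteristic polynomial is
  det(x·I − A) = x^5 - 20*x^4 + 160*x^3 - 640*x^2 + 1280*x - 1024 = (x - 4)^5

Eigenvalues and multiplicities (the geometric multiplicity of λ is n − rank(A − λI), which equals the number of Jordan blocks for λ):
  λ = 4: algebraic multiplicity = 5, geometric multiplicity = 3

Determining the block sizes for each eigenvalue:
  λ = 4: with am = 5 and gm = 3, the partition is not yet determined (e.g. several partitions of 5 into 3 parts exist). Let N = A − (4)·I. Computing rank(N^1) = 2, rank(N^2) = 1, rank(N^3) = 0; the number of blocks of size ≥ j is rank(N^{j−1}) − rank(N^j), giving [3, 1, 1]. So we have 1 block(s) of size 3, 2 block(s) of size 1 → block sizes [3, 1, 1]

Assembling the blocks gives a Jordan form
J =
  [4, 1, 0, 0, 0]
  [0, 4, 1, 0, 0]
  [0, 0, 4, 0, 0]
  [0, 0, 0, 4, 0]
  [0, 0, 0, 0, 4]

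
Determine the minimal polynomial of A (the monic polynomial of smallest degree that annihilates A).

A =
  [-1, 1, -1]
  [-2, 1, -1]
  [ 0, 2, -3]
x^3 + 3*x^2 + 3*x + 1

The characteristic polynomial is χ_A(x) = (x + 1)^3, so the eigenvalues are known. The minimal polynomial is
  m_A(x) = Π_λ (x − λ)^{k_λ}
where k_λ is the size of the *largest* Jordan block for λ (equivalently, the smallest k with (A − λI)^k v = 0 for every generalised eigenvector v of λ).

  λ = -1: largest Jordan block has size 3, contributing (x + 1)^3

So m_A(x) = (x + 1)^3 = x^3 + 3*x^2 + 3*x + 1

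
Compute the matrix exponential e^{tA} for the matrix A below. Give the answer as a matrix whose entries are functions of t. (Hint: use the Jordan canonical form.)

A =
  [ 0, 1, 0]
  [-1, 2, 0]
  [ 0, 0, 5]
e^{tA} =
  [-t*exp(t) + exp(t), t*exp(t), 0]
  [-t*exp(t), t*exp(t) + exp(t), 0]
  [0, 0, exp(5*t)]

Strategy: write A = P · J · P⁻¹ where J is a Jordan canonical form, so e^{tA} = P · e^{tJ} · P⁻¹, and e^{tJ} can be computed block-by-block.

A has Jordan form
J =
  [1, 1, 0]
  [0, 1, 0]
  [0, 0, 5]
(up to reordering of blocks).

Per-block formulas:
  For a 2×2 Jordan block J_2(1): exp(t · J_2(1)) = e^(1t)·(I + t·N), where N is the 2×2 nilpotent shift.
  For a 1×1 block at λ = 5: exp(t · [5]) = [e^(5t)].

After assembling e^{tJ} and conjugating by P, we get:

e^{tA} =
  [-t*exp(t) + exp(t), t*exp(t), 0]
  [-t*exp(t), t*exp(t) + exp(t), 0]
  [0, 0, exp(5*t)]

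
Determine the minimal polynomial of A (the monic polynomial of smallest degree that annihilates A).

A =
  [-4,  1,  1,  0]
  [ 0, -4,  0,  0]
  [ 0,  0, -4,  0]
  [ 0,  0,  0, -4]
x^2 + 8*x + 16

The characteristic polynomial is χ_A(x) = (x + 4)^4, so the eigenvalues are known. The minimal polynomial is
  m_A(x) = Π_λ (x − λ)^{k_λ}
where k_λ is the size of the *largest* Jordan block for λ (equivalently, the smallest k with (A − λI)^k v = 0 for every generalised eigenvector v of λ).

  λ = -4: largest Jordan block has size 2, contributing (x + 4)^2

So m_A(x) = (x + 4)^2 = x^2 + 8*x + 16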